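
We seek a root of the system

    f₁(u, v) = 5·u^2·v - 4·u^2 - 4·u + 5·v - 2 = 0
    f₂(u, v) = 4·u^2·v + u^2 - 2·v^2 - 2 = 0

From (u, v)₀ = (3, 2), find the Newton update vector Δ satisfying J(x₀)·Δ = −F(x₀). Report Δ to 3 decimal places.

(-1.192, -0.237)

At (3, 2): F = (50.000, 71.000).
Jacobian J = [[10·u·v - 8·u - 4, 5·u^2 + 5], [8·u·v + 2·u, 4·u^2 - 4·v]].
At the point, J = [[32.000, 50.000], [54.000, 28.000]] (det J = -1804.000).
Solving J·Δ = −F gives Δ = (-1.192, -0.237).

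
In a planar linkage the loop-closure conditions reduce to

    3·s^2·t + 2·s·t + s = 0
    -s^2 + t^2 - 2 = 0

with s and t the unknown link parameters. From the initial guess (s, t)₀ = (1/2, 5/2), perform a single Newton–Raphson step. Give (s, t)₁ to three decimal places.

(0.249, 1.650)

At (1/2, 5/2): F = (4.875, 4.000).
Jacobian J = [[6·s·t + 2·t + 1, 3·s^2 + 2·s], [-2·s, 2·t]].
At the point, J = [[13.500, 1.750], [-1.000, 5.000]] (det J = 69.250).
Solving J·Δ = −F gives Δ = (-0.251, -0.850).
Then the next iterate is (s, t)₁ = (0.249, 1.650).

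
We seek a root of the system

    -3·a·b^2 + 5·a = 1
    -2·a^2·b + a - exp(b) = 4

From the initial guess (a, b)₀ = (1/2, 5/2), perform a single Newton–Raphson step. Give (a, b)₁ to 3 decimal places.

(0.688, 1.106)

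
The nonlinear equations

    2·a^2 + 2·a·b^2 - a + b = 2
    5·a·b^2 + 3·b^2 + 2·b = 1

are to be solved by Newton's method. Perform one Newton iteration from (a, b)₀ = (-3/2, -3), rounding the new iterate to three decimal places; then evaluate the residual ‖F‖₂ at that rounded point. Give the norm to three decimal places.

16.371

At (-3/2, -3): F = (-26.000, -47.500).
Jacobian J = [[4·a + 2·b^2 - 1, 4·a·b + 1], [5·b^2, 10·a·b + 6·b + 2]].
At the point, J = [[11.000, 19.000], [45.000, 29.000]] (det J = -536.000).
Solving J·Δ = −F gives Δ = (0.277, 1.208).
Then the next iterate is (a, b)₁ = (-1.223, -1.792).
Re-evaluating at (-1.223, -1.792): F = (-7.43229, -14.58709), so ‖F‖₂ = 16.371.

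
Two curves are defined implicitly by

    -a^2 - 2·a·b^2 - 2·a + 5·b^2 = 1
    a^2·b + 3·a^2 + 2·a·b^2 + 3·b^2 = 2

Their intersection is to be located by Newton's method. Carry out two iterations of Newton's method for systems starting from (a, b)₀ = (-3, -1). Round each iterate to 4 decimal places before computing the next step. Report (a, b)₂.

(-0.8369, -0.2572)

At (-3, -1): F = (7.0000, 13.0000).
Jacobian J = [[-2·a - 2·b^2 - 2, -4·a·b + 10·b], [2·a·b + 6·a + 2·b^2, a^2 + 4·a·b + 6·b]].
At the point, J = [[2.0000, -22.0000], [-10.0000, 15.0000]] (det J = -190.0000).
Solving J·Δ = −F gives Δ = (2.0579, 0.5053).
Then the next iterate is (a, b)₁ = (-0.9421, -0.4947).
Round to (-0.9421, -0.4947) and repeat: F = (1.681405, 0.496653), J = [[-0.605256, -6.811227], [-4.231030, -0.216420]].
Δ = (0.1052, 0.2375), so (a, b)₂ = (-0.8369, -0.2572).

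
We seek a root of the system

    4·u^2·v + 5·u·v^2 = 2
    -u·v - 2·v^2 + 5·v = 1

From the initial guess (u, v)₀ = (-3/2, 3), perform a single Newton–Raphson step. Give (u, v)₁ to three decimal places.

(0.098, 2.219)

At (-3/2, 3): F = (-42.500, 0.500).
Jacobian J = [[8·u·v + 5·v^2, 4·u^2 + 10·u·v], [-v, -u - 4·v + 5]].
At the point, J = [[9.000, -36.000], [-3.000, -5.500]] (det J = -157.500).
Solving J·Δ = −F gives Δ = (1.598, -0.781).
Then the next iterate is (u, v)₁ = (0.098, 2.219).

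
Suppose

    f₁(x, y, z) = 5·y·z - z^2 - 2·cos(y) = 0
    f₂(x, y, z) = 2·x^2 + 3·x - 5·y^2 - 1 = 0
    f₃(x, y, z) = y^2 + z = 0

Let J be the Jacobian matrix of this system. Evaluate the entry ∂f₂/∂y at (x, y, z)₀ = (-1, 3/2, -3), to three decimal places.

-15.000

∂f₂/∂y = -10·y.
At (-1, 3/2, -3) this is -15.000.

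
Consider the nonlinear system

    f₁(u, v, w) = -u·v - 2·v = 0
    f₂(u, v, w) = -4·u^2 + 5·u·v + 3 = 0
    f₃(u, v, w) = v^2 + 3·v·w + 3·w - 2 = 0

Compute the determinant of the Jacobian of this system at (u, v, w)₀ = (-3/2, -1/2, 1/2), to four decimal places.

1.5000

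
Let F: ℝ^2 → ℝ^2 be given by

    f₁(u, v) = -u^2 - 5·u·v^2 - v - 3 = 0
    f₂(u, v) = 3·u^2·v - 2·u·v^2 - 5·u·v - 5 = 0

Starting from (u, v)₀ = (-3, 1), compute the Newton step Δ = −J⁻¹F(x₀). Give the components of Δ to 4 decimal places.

(1.4621, -0.1194)

At (-3, 1): F = (2.0000, 43.0000).
Jacobian J = [[-2·u - 5·v^2, -10·u·v - 1], [6·u·v - 2·v^2 - 5·v, 3·u^2 - 4·u·v - 5·u]].
At the point, J = [[1.0000, 29.0000], [-25.0000, 54.0000]] (det J = 779.0000).
Solving J·Δ = −F gives Δ = (1.4621, -0.1194).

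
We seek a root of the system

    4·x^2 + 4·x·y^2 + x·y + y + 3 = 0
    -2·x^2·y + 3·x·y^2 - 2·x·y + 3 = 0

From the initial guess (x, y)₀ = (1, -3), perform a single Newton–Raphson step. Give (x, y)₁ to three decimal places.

(-0.250, -3.648)

At (1, -3): F = (37.000, 42.000).
Jacobian J = [[8·x + 4·y^2 + y, 8·x·y + x + 1], [-4·x·y + 3·y^2 - 2·y, -2·x^2 + 6·x·y - 2·x]].
At the point, J = [[41.000, -22.000], [45.000, -22.000]] (det J = 88.000).
Solving J·Δ = −F gives Δ = (-1.250, -0.648).
Then the next iterate is (x, y)₁ = (-0.250, -3.648).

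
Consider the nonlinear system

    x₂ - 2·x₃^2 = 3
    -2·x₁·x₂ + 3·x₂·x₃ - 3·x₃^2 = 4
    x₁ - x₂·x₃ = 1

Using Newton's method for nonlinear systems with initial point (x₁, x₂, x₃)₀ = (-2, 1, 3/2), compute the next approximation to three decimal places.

(2.450, 1.620, 0.520)

At (-2, 1, 3/2): F = (-6.500, -2.250, -4.500).
Jacobian J = [[0, 1, -4·x₃], [-2·x₂, -2·x₁ + 3·x₃, 3·x₂ - 6·x₃], [1, -x₃, -x₂]].
At the point, J = [[0.000, 1.000, -6.000], [-2.000, 8.500, -6.000], [1.000, -1.500, -1.000]] (det J = 25.000).
Solving J·Δ = −F gives Δ = (4.450, 0.620, -0.980).
Then the next iterate is (x₁, x₂, x₃)₁ = (2.450, 1.620, 0.520).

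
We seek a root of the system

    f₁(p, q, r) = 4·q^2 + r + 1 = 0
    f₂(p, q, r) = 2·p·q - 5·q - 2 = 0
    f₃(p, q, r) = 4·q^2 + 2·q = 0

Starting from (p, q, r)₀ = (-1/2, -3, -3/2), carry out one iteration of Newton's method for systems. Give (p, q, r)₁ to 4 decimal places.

At (-1/2, -3, -3/2): F = (35.5000, 16.0000, 30.0000).
Jacobian J = [[0, 8·q, 1], [2·q, 2·p - 5, 0], [0, 8·q + 2, 0]].
At the point, J = [[0.0000, -24.0000, 1.0000], [-6.0000, -6.0000, 0.0000], [0.0000, -22.0000, 0.0000]] (det J = 132.0000).
Solving J·Δ = −F gives Δ = (1.3030, 1.3636, -2.7727).
Then the next iterate is (p, q, r)₁ = (0.8030, -1.6364, -4.2727).

(0.8030, -1.6364, -4.2727)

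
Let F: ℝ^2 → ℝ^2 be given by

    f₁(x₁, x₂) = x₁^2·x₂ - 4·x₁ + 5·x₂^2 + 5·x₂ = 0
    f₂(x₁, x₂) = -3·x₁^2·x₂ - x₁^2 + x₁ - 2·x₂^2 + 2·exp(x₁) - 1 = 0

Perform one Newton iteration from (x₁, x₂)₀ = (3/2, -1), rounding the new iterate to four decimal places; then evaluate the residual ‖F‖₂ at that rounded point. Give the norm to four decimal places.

At (3/2, -1): F = (-8.2500, 11.963378).
Jacobian J = [[2·x₁·x₂ - 4, x₁^2 + 10·x₂ + 5], [-6·x₁·x₂ - 2·x₁ + 2·exp(x₁) + 1, -3·x₁^2 - 4·x₂]].
At the point, J = [[-7.0000, -2.7500], [15.963378, -2.7500]] (det J = 63.149290).
Solving J·Δ = −F gives Δ = (-0.8802, -0.7594).
Then the next iterate is (x₁, x₂)₁ = (0.6198, -1.7594).
Re-evaluating at (0.6198, -1.7594): F = (3.525365, -1.210585), so ‖F‖₂ = 3.7274.

3.7274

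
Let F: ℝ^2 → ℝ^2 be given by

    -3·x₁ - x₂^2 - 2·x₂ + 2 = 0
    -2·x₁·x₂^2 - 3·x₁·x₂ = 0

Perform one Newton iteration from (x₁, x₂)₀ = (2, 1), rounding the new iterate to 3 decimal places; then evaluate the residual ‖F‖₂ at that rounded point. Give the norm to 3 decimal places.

4.256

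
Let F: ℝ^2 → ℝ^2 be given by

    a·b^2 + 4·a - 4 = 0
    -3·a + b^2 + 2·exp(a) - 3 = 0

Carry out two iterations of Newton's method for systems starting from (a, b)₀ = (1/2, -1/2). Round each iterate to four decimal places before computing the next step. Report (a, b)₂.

At (1/2, -1/2): F = (-1.8750, -0.952557).
Jacobian J = [[b^2 + 4, 2·a·b], [2·exp(a) - 3, 2·b]].
At the point, J = [[4.2500, -0.5000], [0.297443, -1.0000]] (det J = -4.101279).
Solving J·Δ = −F gives Δ = (0.3410, -0.8511).
Then the next iterate is (a, b)₁ = (0.8410, -1.3511).
Round to (0.8410, -1.3511) and repeat: F = (0.899221, 0.939840), J = [[5.825471, -2.272550], [1.637369, -2.7022]].
Δ = (-0.0245, 0.3330), so (a, b)₂ = (0.8165, -1.0181).

(0.8165, -1.0181)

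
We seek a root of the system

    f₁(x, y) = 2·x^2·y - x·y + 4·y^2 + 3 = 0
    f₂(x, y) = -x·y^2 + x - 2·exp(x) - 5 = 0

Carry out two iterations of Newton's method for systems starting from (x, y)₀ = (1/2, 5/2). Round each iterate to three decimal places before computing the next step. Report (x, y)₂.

(-5.059, -1.134)

At (1/2, 5/2): F = (28.000, -10.92244).
Jacobian J = [[4·x·y - y, 2·x^2 - x + 8·y], [-y^2 - 2·exp(x) + 1, -2·x·y]].
At the point, J = [[2.500, 20.000], [-8.54744, -2.500]] (det J = 164.69885).
Solving J·Δ = −F gives Δ = (-0.901, -1.287).
Then the next iterate is (x, y)₁ = (-0.401, 1.213).
Round to (-0.401, 1.213) and repeat: F = (9.76199, -6.15028), J = [[-3.15865, 10.42660], [-1.81067, 0.97283]].
Δ = (-4.658, -2.347), so (x, y)₂ = (-5.059, -1.134).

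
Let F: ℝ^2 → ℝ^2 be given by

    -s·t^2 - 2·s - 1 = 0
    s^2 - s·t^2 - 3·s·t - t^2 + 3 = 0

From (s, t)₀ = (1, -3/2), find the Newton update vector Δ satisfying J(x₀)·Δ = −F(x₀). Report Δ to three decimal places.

(-1.088, 0.208)

At (1, -3/2): F = (-5.250, 4.000).
Jacobian J = [[-t^2 - 2, -2·s·t], [2·s - t^2 - 3·t, -2·s·t - 3·s - 2·t]].
At the point, J = [[-4.250, 3.000], [4.250, 3.000]] (det J = -25.500).
Solving J·Δ = −F gives Δ = (-1.088, 0.208).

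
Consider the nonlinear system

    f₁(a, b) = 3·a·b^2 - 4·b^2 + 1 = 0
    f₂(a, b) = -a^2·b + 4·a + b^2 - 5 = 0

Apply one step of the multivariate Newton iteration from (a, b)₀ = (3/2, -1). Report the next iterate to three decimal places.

At (3/2, -1): F = (1.500, 4.250).
Jacobian J = [[3·b^2, 6·a·b - 8·b], [-2·a·b + 4, -a^2 + 2·b]].
At the point, J = [[3.000, -1.000], [7.000, -4.250]] (det J = -5.750).
Solving J·Δ = −F gives Δ = (-0.370, 0.391).
Then the next iterate is (a, b)₁ = (1.130, -0.609).

(1.130, -0.609)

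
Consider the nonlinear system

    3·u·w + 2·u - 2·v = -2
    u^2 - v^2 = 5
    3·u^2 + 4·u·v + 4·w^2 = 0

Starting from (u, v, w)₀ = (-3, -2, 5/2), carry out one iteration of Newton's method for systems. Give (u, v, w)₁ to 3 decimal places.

(-2.120, -0.680, 0.635)

At (-3, -2, 5/2): F = (-22.500, 0.000, 76.000).
Jacobian J = [[3·w + 2, -2, 3·u], [2·u, -2·v, 0], [6·u + 4·v, 4·u, 8·w]].
At the point, J = [[9.500, -2.000, -9.000], [-6.000, 4.000, 0.000], [-26.000, -12.000, 20.000]] (det J = -1064.000).
Solving J·Δ = −F gives Δ = (0.880, 1.320, -1.865).
Then the next iterate is (u, v, w)₁ = (-2.120, -0.680, 0.635).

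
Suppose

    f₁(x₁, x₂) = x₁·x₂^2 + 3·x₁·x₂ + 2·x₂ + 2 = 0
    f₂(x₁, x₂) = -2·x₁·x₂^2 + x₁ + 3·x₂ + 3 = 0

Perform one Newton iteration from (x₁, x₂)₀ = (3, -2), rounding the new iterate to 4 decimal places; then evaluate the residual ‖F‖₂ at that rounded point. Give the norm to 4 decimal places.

4.1935

At (3, -2): F = (-8.0000, -24.0000).
Jacobian J = [[x₂^2 + 3·x₂, 2·x₁·x₂ + 3·x₁ + 2], [-2·x₂^2 + 1, -4·x₁·x₂ + 3]].
At the point, J = [[-2.0000, -1.0000], [-7.0000, 27.0000]] (det J = -61.0000).
Solving J·Δ = −F gives Δ = (-3.9344, -0.1311).
Then the next iterate is (x₁, x₂)₁ = (-0.9344, -2.1311).
Re-evaluating at (-0.9344, -2.1311): F = (-0.531960, 4.159618), so ‖F‖₂ = 4.1935.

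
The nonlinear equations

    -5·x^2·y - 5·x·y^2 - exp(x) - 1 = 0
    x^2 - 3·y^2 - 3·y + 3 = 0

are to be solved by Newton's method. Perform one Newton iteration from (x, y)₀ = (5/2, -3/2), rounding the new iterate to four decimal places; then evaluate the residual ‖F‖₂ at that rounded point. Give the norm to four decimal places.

At (5/2, -3/2): F = (5.567506, 7.0000).
Jacobian J = [[-10·x·y - 5·y^2 - exp(x), -5·x^2 - 10·x·y], [2·x, -6·y - 3]].
At the point, J = [[14.067506, 6.2500], [5.0000, 6.0000]] (det J = 53.155036).
Solving J·Δ = −F gives Δ = (0.1946, -1.3288).
Then the next iterate is (x, y)₁ = (2.6946, -2.8288).
Re-evaluating at (2.6946, -2.8288): F = (-20.914285, -5.259059), so ‖F‖₂ = 21.5654.

21.5654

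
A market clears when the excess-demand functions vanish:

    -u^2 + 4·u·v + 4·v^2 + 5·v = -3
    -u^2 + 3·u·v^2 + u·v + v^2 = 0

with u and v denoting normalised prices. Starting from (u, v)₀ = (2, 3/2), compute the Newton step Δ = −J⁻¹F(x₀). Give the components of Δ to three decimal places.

At (2, 3/2): F = (27.500, 14.750).
Jacobian J = [[-2·u + 4·v, 4·u + 8·v + 5], [-2·u + 3·v^2 + v, 6·u·v + u + 2·v]].
At the point, J = [[2.000, 25.000], [4.250, 23.000]] (det J = -60.250).
Solving J·Δ = −F gives Δ = (4.378, -1.450).

(4.378, -1.450)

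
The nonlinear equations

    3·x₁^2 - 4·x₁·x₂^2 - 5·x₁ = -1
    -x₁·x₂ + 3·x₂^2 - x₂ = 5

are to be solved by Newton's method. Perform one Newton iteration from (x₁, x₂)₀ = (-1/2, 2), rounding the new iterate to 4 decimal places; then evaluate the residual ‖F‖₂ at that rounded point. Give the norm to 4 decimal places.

3.2307

At (-1/2, 2): F = (12.2500, 6.0000).
Jacobian J = [[6·x₁ - 4·x₂^2 - 5, -8·x₁·x₂], [-x₂, -x₁ + 6·x₂ - 1]].
At the point, J = [[-24.0000, 8.0000], [-2.0000, 11.5000]] (det J = -260.0000).
Solving J·Δ = −F gives Δ = (0.3572, -0.4596).
Then the next iterate is (x₁, x₂)₁ = (-0.1428, 1.5404).
Re-evaluating at (-0.1428, 1.5404): F = (3.130537, 0.798066), so ‖F‖₂ = 3.2307.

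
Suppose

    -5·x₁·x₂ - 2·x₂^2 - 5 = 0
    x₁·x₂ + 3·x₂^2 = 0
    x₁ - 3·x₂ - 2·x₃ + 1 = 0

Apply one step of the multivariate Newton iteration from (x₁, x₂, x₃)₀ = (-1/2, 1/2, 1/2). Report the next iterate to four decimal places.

At (-1/2, 1/2, 1/2): F = (-4.2500, 0.5000, -2.0000).
Jacobian J = [[-5·x₂, -5·x₁ - 4·x₂, 0], [x₂, x₁ + 6·x₂, 0], [1, -3, -2]].
At the point, J = [[-2.5000, 0.5000, 0.0000], [0.5000, 2.5000, 0.0000], [1.0000, -3.0000, -2.0000]] (det J = 13.0000).
Solving J·Δ = −F gives Δ = (-1.6731, 0.1346, -2.0385).
Then the next iterate is (x₁, x₂, x₃)₁ = (-2.1731, 0.6346, -1.5385).

(-2.1731, 0.6346, -1.5385)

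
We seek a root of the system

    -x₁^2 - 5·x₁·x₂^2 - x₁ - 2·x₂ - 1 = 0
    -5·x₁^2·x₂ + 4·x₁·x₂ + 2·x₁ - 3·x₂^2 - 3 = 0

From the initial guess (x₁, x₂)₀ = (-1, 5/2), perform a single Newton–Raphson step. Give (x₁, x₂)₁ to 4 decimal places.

(2.6620, 6.2185)

At (-1, 5/2): F = (25.2500, -46.2500).
Jacobian J = [[-2·x₁ - 5·x₂^2 - 1, -10·x₁·x₂ - 2], [-10·x₁·x₂ + 4·x₂ + 2, -5·x₁^2 + 4·x₁ - 6·x₂]].
At the point, J = [[-30.2500, 23.0000], [37.0000, -24.0000]] (det J = -125.0000).
Solving J·Δ = −F gives Δ = (3.6620, 3.7185).
Then the next iterate is (x₁, x₂)₁ = (2.6620, 6.2185).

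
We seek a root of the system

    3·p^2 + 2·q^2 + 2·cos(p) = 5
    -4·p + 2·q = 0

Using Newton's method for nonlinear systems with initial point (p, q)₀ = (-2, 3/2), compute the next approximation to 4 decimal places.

(10.2800, 20.5599)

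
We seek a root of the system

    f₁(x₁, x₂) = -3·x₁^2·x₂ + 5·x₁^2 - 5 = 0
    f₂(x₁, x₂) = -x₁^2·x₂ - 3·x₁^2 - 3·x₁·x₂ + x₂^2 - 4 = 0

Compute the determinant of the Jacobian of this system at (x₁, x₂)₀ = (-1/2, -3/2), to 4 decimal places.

J = [[-6·x₁·x₂ + 10·x₁, -3·x₁^2], [-2·x₁·x₂ - 6·x₁ - 3·x₂, -x₁^2 - 3·x₁ + 2·x₂]].
At the point, J = [[-9.5000, -0.7500], [6.0000, -1.7500]].
det J = 21.1250.

21.1250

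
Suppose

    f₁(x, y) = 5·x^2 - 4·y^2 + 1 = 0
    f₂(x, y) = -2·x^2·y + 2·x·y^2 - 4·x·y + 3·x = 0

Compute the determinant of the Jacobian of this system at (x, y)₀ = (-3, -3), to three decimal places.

-828.000

J = [[10·x, -8·y], [-4·x·y + 2·y^2 - 4·y + 3, -2·x^2 + 4·x·y - 4·x]].
At the point, J = [[-30.000, 24.000], [-3.000, 30.000]].
det J = -828.000.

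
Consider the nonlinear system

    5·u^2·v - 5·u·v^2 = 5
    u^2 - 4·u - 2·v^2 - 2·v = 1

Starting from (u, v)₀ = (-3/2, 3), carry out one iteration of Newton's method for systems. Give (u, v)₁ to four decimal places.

(-1.2549, 1.6810)

At (-3/2, 3): F = (96.2500, -16.7500).
Jacobian J = [[10·u·v - 5·v^2, 5·u^2 - 10·u·v], [2·u - 4, -4·v - 2]].
At the point, J = [[-90.0000, 56.2500], [-7.0000, -14.0000]] (det J = 1653.7500).
Solving J·Δ = −F gives Δ = (0.2451, -1.3190).
Then the next iterate is (u, v)₁ = (-1.2549, 1.6810).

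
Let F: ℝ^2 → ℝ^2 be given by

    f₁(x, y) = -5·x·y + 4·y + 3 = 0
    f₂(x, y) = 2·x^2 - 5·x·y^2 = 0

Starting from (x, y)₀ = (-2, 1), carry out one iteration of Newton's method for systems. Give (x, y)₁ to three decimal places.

At (-2, 1): F = (17.000, 18.000).
Jacobian J = [[-5·y, -5·x + 4], [4·x - 5·y^2, -10·x·y]].
At the point, J = [[-5.000, 14.000], [-13.000, 20.000]] (det J = 82.000).
Solving J·Δ = −F gives Δ = (-1.073, -1.598).
Then the next iterate is (x, y)₁ = (-3.073, -0.598).

(-3.073, -0.598)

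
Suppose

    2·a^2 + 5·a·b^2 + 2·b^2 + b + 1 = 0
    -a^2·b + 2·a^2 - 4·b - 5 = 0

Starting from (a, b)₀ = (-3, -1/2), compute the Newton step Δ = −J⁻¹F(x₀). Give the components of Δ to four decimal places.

At (-3, -1/2): F = (15.2500, 19.5000).
Jacobian J = [[4·a + 5·b^2, 10·a·b + 4·b + 1], [-2·a·b + 4·a, -a^2 - 4]].
At the point, J = [[-10.7500, 14.0000], [-15.0000, -13.0000]] (det J = 349.7500).
Solving J·Δ = −F gives Δ = (1.3474, -0.0547).

(1.3474, -0.0547)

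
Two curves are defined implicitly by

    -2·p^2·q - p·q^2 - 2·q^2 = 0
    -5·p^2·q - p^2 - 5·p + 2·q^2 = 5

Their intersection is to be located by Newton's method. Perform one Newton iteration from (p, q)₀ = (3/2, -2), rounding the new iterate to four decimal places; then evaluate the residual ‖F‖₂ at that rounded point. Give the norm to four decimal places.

At (3/2, -2): F = (-5.0000, 15.7500).
Jacobian J = [[-4·p·q - q^2, -2·p^2 - 2·p·q - 4·q], [-10·p·q - 2·p - 5, -5·p^2 + 4·q]].
At the point, J = [[8.0000, 9.5000], [22.0000, -19.2500]] (det J = -363.0000).
Solving J·Δ = −F gives Δ = (-0.1470, 0.6501).
Then the next iterate is (p, q)₁ = (1.3530, -1.3499).
Re-evaluating at (1.3530, -1.3499): F = (-1.167659, 2.404546), so ‖F‖₂ = 2.6731.

2.6731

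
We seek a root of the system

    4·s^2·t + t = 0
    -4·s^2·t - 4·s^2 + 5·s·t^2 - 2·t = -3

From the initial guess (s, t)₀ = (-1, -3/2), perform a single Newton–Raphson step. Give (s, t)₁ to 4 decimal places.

(-0.2857, -1.7143)

At (-1, -3/2): F = (-7.5000, -3.2500).
Jacobian J = [[8·s·t, 4·s^2 + 1], [-8·s·t - 8·s + 5·t^2, -4·s^2 + 10·s·t - 2]].
At the point, J = [[12.0000, 5.0000], [7.2500, 9.0000]] (det J = 71.7500).
Solving J·Δ = −F gives Δ = (0.7143, -0.2143).
Then the next iterate is (s, t)₁ = (-0.2857, -1.7143).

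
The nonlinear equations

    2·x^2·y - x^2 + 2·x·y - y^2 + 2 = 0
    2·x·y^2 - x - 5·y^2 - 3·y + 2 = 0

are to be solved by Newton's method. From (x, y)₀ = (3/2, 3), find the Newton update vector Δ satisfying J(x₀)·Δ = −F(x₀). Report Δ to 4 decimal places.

At (3/2, 3): F = (13.2500, -26.5000).
Jacobian J = [[4·x·y - 2·x + 2·y, 2·x^2 + 2·x - 2·y], [2·y^2 - 1, 4·x·y - 10·y - 3]].
At the point, J = [[21.0000, 1.5000], [17.0000, -15.0000]] (det J = -340.5000).
Solving J·Δ = −F gives Δ = (-0.4670, -2.2959).

(-0.4670, -2.2959)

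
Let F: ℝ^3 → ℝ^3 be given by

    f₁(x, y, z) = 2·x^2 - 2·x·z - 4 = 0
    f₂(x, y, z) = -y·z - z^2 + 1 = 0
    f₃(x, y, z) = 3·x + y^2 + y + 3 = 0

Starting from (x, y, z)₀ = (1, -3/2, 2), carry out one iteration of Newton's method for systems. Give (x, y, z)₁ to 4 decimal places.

At (1, -3/2, 2): F = (-6.0000, 0.0000, 6.7500).
Jacobian J = [[4·x - 2·z, 0, -2·x], [0, -z, -y - 2·z], [3, 2·y + 1, 0]].
At the point, J = [[0.0000, 0.0000, -2.0000], [0.0000, -2.0000, -2.5000], [3.0000, -2.0000, 0.0000]] (det J = -12.0000).
Solving J·Δ = −F gives Δ = (0.2500, 3.7500, -3.0000).
Then the next iterate is (x, y, z)₁ = (1.2500, 2.2500, -1.0000).

(1.2500, 2.2500, -1.0000)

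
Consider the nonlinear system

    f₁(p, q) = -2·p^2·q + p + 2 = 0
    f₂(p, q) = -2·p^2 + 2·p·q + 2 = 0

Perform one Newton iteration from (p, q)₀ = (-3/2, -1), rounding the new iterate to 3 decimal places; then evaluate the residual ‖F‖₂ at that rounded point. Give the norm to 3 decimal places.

1.691

At (-3/2, -1): F = (5.000, 0.500).
Jacobian J = [[-4·p·q + 1, -2·p^2], [-4·p + 2·q, 2·p]].
At the point, J = [[-5.000, -4.500], [4.000, -3.000]] (det J = 33.000).
Solving J·Δ = −F gives Δ = (0.386, 0.682).
Then the next iterate is (p, q)₁ = (-1.114, -0.318).
Re-evaluating at (-1.114, -0.318): F = (1.67527, 0.22651), so ‖F‖₂ = 1.691.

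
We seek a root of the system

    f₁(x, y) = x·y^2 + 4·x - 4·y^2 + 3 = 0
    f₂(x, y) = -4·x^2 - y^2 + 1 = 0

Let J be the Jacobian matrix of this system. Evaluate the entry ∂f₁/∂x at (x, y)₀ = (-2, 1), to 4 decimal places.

∂f₁/∂x = y^2 + 4.
At (-2, 1) this is 5.0000.

5.0000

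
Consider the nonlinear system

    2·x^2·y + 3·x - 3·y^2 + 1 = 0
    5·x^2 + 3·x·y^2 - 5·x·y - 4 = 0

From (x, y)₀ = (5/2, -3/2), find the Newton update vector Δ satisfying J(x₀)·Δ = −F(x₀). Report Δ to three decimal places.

(-1.785, -0.206)

At (5/2, -3/2): F = (-17.000, 62.875).
Jacobian J = [[4·x·y + 3, 2·x^2 - 6·y], [10·x + 3·y^2 - 5·y, 6·x·y - 5·x]].
At the point, J = [[-12.000, 21.500], [39.250, -35.000]] (det J = -423.875).
Solving J·Δ = −F gives Δ = (-1.785, -0.206).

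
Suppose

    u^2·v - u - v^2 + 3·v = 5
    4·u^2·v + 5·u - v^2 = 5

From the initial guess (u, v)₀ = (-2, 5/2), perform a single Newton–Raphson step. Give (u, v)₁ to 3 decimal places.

(-0.956, 4.118)

At (-2, 5/2): F = (8.250, 18.750).
Jacobian J = [[2·u·v - 1, u^2 - 2·v + 3], [8·u·v + 5, 4·u^2 - 2·v]].
At the point, J = [[-11.000, 2.000], [-35.000, 11.000]] (det J = -51.000).
Solving J·Δ = −F gives Δ = (1.044, 1.618).
Then the next iterate is (u, v)₁ = (-0.956, 4.118).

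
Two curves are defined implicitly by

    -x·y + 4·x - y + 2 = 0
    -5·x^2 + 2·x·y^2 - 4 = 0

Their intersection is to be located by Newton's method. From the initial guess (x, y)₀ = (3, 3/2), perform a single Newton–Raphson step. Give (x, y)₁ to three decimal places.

(3.035, 3.522)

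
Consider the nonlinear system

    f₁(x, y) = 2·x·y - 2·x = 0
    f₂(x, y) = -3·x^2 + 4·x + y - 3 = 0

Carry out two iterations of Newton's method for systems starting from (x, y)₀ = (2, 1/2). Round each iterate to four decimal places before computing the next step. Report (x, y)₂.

(0.7239, 0.9208)

At (2, 1/2): F = (-2.0000, -6.5000).
Jacobian J = [[2·y - 2, 2·x], [-6·x + 4, 1]].
At the point, J = [[-1.0000, 4.0000], [-8.0000, 1.0000]] (det J = 31.0000).
Solving J·Δ = −F gives Δ = (-0.7742, 0.3065).
Then the next iterate is (x, y)₁ = (1.2258, 0.8065).
Round to (1.2258, 0.8065) and repeat: F = (-0.474385, -1.798057), J = [[-0.3870, 2.4516], [-3.3548, 1.0000]].
Δ = (-0.5019, 0.1143), so (x, y)₂ = (0.7239, 0.9208).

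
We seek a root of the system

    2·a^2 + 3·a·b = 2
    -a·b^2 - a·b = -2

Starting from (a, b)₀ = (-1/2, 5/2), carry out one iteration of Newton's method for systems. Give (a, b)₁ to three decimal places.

(1.333, 5.722)

At (-1/2, 5/2): F = (-5.250, 6.375).
Jacobian J = [[4·a + 3·b, 3·a], [-b^2 - b, -2·a·b - a]].
At the point, J = [[5.500, -1.500], [-8.750, 3.000]] (det J = 3.375).
Solving J·Δ = −F gives Δ = (1.833, 3.222).
Then the next iterate is (a, b)₁ = (1.333, 5.722).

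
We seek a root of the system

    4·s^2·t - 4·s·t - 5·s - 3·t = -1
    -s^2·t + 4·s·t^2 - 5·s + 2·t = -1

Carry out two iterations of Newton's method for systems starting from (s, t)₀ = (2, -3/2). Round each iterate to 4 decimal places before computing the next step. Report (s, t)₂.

(1.0231, -1.1927)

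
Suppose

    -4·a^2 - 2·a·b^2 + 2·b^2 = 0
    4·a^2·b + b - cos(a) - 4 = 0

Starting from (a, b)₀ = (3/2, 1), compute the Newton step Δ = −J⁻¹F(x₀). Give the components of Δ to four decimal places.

At (3/2, 1): F = (-10.0000, 5.929263).
Jacobian J = [[-8·a - 2·b^2, -4·a·b + 4·b], [8·a·b + sin(a), 4·a^2 + 1]].
At the point, J = [[-14.0000, -2.0000], [12.997495, 10.0000]] (det J = -114.005010).
Solving J·Δ = −F gives Δ = (-0.7731, 0.4120).

(-0.7731, 0.4120)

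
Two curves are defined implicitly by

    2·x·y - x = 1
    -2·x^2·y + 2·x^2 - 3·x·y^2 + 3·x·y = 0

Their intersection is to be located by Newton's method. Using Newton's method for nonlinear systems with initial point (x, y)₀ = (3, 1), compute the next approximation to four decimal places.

(1.0000, 1.0000)

At (3, 1): F = (2.0000, 0.0000).
Jacobian J = [[2·y - 1, 2·x], [-4·x·y + 4·x - 3·y^2 + 3·y, -2·x^2 - 6·x·y + 3·x]].
At the point, J = [[1.0000, 6.0000], [0.0000, -27.0000]] (det J = -27.0000).
Solving J·Δ = −F gives Δ = (-2.0000, 0.0000).
Then the next iterate is (x, y)₁ = (1.0000, 1.0000).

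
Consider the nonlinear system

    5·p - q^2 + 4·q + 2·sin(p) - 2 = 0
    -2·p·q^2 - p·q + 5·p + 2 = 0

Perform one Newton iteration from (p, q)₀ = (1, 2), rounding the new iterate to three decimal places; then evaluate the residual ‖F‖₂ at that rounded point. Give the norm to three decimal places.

6.207

At (1, 2): F = (8.68294, -3.000).
Jacobian J = [[2·cos(p) + 5, -2·q + 4], [-2·q^2 - q + 5, -4·p·q - p]].
At the point, J = [[6.08060, 0.000], [-5.000, -9.000]] (det J = -54.72544).
Solving J·Δ = −F gives Δ = (-1.428, 0.460).
Then the next iterate is (p, q)₁ = (-0.428, 2.460).
Re-evaluating at (-0.428, 2.460): F = (-1.18170, 6.09305), so ‖F‖₂ = 6.207.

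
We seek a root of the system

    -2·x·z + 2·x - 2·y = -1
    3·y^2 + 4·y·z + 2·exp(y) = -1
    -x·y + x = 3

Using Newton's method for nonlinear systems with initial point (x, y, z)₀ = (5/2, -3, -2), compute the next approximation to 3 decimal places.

At (5/2, -3, -2): F = (22.000, 52.09957, 7.000).
Jacobian J = [[-2·z + 2, -2, -2·x], [0, 6·y + 4·z + 2·exp(y), 4·y], [-y + 1, -x, 0]].
At the point, J = [[6.000, -2.000, -5.000], [0.000, -25.90043, -12.000], [4.000, -2.500, 0.000]] (det J = -602.00852).
Solving J·Δ = −F gives Δ = (-1.241, 0.814, 2.585).
Then the next iterate is (x, y, z)₁ = (1.259, -2.186, 0.585).

(1.259, -2.186, 0.585)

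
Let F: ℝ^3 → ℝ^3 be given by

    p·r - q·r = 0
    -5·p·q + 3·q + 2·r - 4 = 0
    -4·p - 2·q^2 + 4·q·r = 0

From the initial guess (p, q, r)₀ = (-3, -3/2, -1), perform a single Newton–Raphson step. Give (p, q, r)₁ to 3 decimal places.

(-9.730, 2.250, 6.986)

At (-3, -3/2, -1): F = (1.500, -33.000, 13.500).
Jacobian J = [[r, -r, p - q], [-5·q, -5·p + 3, 2], [-4, -4·q + 4·r, 4·q]].
At the point, J = [[-1.000, 1.000, -1.500], [7.500, 18.000, 2.000], [-4.000, 2.000, -6.000]] (det J = 18.500).
Solving J·Δ = −F gives Δ = (-6.730, 3.750, 7.986).
Then the next iterate is (p, q, r)₁ = (-9.730, 2.250, 6.986).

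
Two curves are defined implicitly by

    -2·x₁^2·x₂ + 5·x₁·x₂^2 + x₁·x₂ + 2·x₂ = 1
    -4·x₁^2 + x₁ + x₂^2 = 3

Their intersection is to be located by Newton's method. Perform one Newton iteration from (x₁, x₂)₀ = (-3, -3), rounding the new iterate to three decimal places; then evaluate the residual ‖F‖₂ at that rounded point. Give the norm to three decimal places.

At (-3, -3): F = (-79.000, -33.000).
Jacobian J = [[-4·x₁·x₂ + 5·x₂^2 + x₂, -2·x₁^2 + 10·x₁·x₂ + x₁ + 2], [-8·x₁ + 1, 2·x₂]].
At the point, J = [[6.000, 71.000], [25.000, -6.000]] (det J = -1811.000).
Solving J·Δ = −F gives Δ = (1.555, 0.981).
Then the next iterate is (x₁, x₂)₁ = (-1.445, -2.019).
Re-evaluating at (-1.445, -2.019): F = (-23.14081, -8.72074), so ‖F‖₂ = 24.730.

24.730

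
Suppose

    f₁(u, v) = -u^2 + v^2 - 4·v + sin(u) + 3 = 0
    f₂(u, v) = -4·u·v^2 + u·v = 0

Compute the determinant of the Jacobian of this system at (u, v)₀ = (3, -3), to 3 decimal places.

-914.249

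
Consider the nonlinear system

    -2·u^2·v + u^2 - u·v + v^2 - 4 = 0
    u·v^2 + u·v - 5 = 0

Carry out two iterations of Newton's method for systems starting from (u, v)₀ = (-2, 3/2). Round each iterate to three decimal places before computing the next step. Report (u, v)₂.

(0.809, -2.315)

At (-2, 3/2): F = (-6.750, -12.500).
Jacobian J = [[-4·u·v + 2·u - v, -2·u^2 - u + 2·v], [v^2 + v, 2·u·v + u]].
At the point, J = [[6.500, -3.000], [3.750, -8.000]] (det J = -40.750).
Solving J·Δ = −F gives Δ = (0.405, -1.373).
Then the next iterate is (u, v)₁ = (-1.595, 0.127).
Round to (-1.595, 0.127) and repeat: F = (-1.88346, -5.22829), J = [[-2.50674, -3.23905], [0.14313, -2.00013]].
Δ = (2.404, -2.442), so (u, v)₂ = (0.809, -2.315).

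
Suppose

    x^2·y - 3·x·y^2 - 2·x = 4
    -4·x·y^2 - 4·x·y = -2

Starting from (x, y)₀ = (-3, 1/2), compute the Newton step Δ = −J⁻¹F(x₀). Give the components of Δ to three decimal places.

At (-3, 1/2): F = (8.750, 11.000).
Jacobian J = [[2·x·y - 3·y^2 - 2, x^2 - 6·x·y], [-4·y^2 - 4·y, -8·x·y - 4·x]].
At the point, J = [[-5.750, 18.000], [-3.000, 24.000]] (det J = -84.000).
Solving J·Δ = −F gives Δ = (0.143, -0.440).

(0.143, -0.440)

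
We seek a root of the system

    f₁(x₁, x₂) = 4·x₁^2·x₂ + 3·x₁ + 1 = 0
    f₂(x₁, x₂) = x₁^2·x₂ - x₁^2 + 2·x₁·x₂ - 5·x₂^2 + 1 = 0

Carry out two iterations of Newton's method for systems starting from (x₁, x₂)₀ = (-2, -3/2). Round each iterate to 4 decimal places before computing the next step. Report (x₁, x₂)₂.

At (-2, -3/2): F = (-29.0000, -14.2500).
Jacobian J = [[8·x₁·x₂ + 3, 4·x₁^2], [2·x₁·x₂ - 2·x₁ + 2·x₂, x₁^2 + 2·x₁ - 10·x₂]].
At the point, J = [[27.0000, 16.0000], [7.0000, 15.0000]] (det J = 293.0000).
Solving J·Δ = −F gives Δ = (0.7065, 0.6203).
Then the next iterate is (x₁, x₂)₁ = (-1.2935, -0.8797).
Round to (-1.2935, -0.8797) and repeat: F = (-8.767953, -3.738582), J = [[12.103136, 6.692569], [3.103384, 7.883142]].
Δ = (0.5908, 0.2417), so (x₁, x₂)₂ = (-0.7027, -0.6380).

(-0.7027, -0.6380)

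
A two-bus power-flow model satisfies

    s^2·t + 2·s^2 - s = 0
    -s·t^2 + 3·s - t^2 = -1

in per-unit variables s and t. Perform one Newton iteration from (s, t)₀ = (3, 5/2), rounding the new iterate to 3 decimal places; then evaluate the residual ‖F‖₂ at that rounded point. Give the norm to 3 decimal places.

At (3, 5/2): F = (37.500, -15.000).
Jacobian J = [[2·s·t + 4·s - 1, s^2], [-t^2 + 3, -2·s·t - 2·t]].
At the point, J = [[26.000, 9.000], [-3.250, -20.000]] (det J = -490.750).
Solving J·Δ = −F gives Δ = (-1.253, -0.546).
Then the next iterate is (s, t)₁ = (1.747, 1.954).
Re-evaluating at (1.747, 1.954): F = (10.32064, -4.24736), so ‖F‖₂ = 11.160.

11.160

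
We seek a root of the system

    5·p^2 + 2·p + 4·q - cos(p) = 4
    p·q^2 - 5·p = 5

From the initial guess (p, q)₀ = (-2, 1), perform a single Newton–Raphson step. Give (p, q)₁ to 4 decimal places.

At (-2, 1): F = (16.416147, 3.0000).
Jacobian J = [[10·p + sin(p) + 2, 4], [q^2 - 5, 2·p·q]].
At the point, J = [[-18.909297, 4.0000], [-4.0000, -4.0000]] (det J = 91.637190).
Solving J·Δ = −F gives Δ = (0.8475, -0.0975).
Then the next iterate is (p, q)₁ = (-1.1525, 0.9025).

(-1.1525, 0.9025)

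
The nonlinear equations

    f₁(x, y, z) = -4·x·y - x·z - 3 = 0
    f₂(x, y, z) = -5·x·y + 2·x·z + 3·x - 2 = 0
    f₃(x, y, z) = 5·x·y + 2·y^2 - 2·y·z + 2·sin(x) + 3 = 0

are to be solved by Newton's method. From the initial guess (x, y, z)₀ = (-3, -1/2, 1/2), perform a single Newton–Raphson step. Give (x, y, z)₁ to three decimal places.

(15.132, -3.981, 7.858)

At (-3, -1/2, 1/2): F = (-7.500, -21.500, 11.21776).
Jacobian J = [[-4·y - z, -4·x, -x], [-5·y + 2·z + 3, -5·x, 2·x], [5·y + 2·cos(x), 5·x + 4·y - 2·z, -2·y]].
At the point, J = [[1.500, 12.000, 3.000], [6.500, 15.000, -6.000], [-4.47998, -18.000, 1.000]] (det J = -44.34176).
Solving J·Δ = −F gives Δ = (18.132, -3.481, 7.358).
Then the next iterate is (x, y, z)₁ = (15.132, -3.981, 7.858).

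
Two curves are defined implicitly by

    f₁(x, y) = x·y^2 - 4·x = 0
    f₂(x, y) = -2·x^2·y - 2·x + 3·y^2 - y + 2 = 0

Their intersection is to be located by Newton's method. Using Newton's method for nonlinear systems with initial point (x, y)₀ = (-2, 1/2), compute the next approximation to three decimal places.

At (-2, 1/2): F = (7.500, 2.250).
Jacobian J = [[y^2 - 4, 2·x·y], [-4·x·y - 2, -2·x^2 + 6·y - 1]].
At the point, J = [[-3.750, -2.000], [2.000, -6.000]] (det J = 26.500).
Solving J·Δ = −F gives Δ = (1.528, 0.884).
Then the next iterate is (x, y)₁ = (-0.472, 1.384).

(-0.472, 1.384)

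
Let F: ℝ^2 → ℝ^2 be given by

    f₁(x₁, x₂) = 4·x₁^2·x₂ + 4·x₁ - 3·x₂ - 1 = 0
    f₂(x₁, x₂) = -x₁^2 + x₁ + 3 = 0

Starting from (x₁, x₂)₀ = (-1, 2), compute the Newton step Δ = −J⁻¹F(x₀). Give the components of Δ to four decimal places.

At (-1, 2): F = (-3.0000, 1.0000).
Jacobian J = [[8·x₁·x₂ + 4, 4·x₁^2 - 3], [-2·x₁ + 1, 0]].
At the point, J = [[-12.0000, 1.0000], [3.0000, 0.0000]] (det J = -3.0000).
Solving J·Δ = −F gives Δ = (-0.3333, -1.0000).

(-0.3333, -1.0000)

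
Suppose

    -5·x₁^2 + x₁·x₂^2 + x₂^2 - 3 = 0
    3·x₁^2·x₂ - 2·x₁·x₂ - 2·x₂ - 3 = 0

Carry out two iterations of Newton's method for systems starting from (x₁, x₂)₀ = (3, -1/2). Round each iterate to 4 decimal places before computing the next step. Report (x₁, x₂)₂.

(0.4626, -0.1406)

At (3, -1/2): F = (-47.0000, -12.5000).
Jacobian J = [[-10·x₁ + x₂^2, 2·x₁·x₂ + 2·x₂], [6·x₁·x₂ - 2·x₂, 3·x₁^2 - 2·x₁ - 2]].
At the point, J = [[-29.7500, -4.0000], [-8.0000, 19.0000]] (det J = -597.2500).
Solving J·Δ = −F gives Δ = (-1.5789, -0.0069).
Then the next iterate is (x₁, x₂)₁ = (1.4211, -0.5069).
Round to (1.4211, -0.5069) and repeat: F = (-12.475530, -3.616581), J = [[-13.954052, -2.454511], [-3.308334, 1.216376]].
Δ = (-0.9585, 0.3663), so (x₁, x₂)₂ = (0.4626, -0.1406).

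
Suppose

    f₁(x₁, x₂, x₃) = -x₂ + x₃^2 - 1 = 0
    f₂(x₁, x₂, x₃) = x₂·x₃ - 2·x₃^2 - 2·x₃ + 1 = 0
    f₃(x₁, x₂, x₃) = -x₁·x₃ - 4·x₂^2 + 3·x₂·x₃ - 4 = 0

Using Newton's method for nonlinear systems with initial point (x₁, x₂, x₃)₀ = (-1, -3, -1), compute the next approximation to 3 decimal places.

At (-1, -3, -1): F = (3.000, 4.000, -32.000).
Jacobian J = [[0, -1, 2·x₃], [0, x₃, x₂ - 4·x₃ - 2], [-x₃, -8·x₂ + 3·x₃, -x₁ + 3·x₂]].
At the point, J = [[0.000, -1.000, -2.000], [0.000, -1.000, -1.000], [1.000, 21.000, -8.000]] (det J = -1.000).
Solving J·Δ = −F gives Δ = (-81.000, 5.000, -1.000).
Then the next iterate is (x₁, x₂, x₃)₁ = (-82.000, 2.000, -2.000).

(-82.000, 2.000, -2.000)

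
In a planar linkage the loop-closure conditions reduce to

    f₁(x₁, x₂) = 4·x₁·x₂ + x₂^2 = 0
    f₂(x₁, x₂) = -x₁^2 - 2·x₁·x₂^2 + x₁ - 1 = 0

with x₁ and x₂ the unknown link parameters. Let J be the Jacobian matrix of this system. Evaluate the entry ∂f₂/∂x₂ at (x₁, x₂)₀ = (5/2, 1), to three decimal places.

∂f₂/∂x₂ = -4·x₁·x₂.
At (5/2, 1) this is -10.000.

-10.000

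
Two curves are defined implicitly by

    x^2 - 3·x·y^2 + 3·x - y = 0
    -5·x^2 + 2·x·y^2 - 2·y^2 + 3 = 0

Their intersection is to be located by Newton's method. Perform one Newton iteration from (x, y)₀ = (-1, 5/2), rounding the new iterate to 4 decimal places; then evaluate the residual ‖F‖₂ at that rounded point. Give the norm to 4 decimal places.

At (-1, 5/2): F = (14.2500, -27.0000).
Jacobian J = [[2·x - 3·y^2 + 3, -6·x·y - 1], [-10·x + 2·y^2, 4·x·y - 4·y]].
At the point, J = [[-17.7500, 14.0000], [22.5000, -20.0000]] (det J = 40.0000).
Solving J·Δ = −F gives Δ = (-2.3250, -3.9656).
Then the next iterate is (x, y)₁ = (-3.3250, -1.4656).
Re-evaluating at (-3.3250, -1.4656): F = (23.972359, -70.858181), so ‖F‖₂ = 74.8034.

74.8034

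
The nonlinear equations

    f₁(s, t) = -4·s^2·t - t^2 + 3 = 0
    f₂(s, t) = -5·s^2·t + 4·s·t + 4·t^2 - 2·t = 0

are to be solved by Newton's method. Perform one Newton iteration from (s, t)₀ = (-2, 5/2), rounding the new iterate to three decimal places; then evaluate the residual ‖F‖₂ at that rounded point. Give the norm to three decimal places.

At (-2, 5/2): F = (-43.250, -50.000).
Jacobian J = [[-8·s·t, -4·s^2 - 2·t], [-10·s·t + 4·t, -5·s^2 + 4·s + 8·t - 2]].
At the point, J = [[40.000, -21.000], [60.000, -10.000]] (det J = 860.000).
Solving J·Δ = −F gives Δ = (0.718, -0.692).
Then the next iterate is (s, t)₁ = (-1.282, 1.808).
Re-evaluating at (-1.282, 1.808): F = (-12.15483, -14.66942), so ‖F‖₂ = 19.051.

19.051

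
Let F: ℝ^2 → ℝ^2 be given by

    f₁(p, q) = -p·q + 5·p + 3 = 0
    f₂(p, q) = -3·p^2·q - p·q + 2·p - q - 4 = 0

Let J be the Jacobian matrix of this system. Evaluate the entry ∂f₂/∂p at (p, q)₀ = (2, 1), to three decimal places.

-11.000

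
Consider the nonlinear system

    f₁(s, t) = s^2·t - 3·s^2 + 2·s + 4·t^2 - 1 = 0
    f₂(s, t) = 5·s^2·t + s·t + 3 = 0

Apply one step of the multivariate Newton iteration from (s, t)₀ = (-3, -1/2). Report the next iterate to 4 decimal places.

At (-3, -1/2): F = (-37.5000, -18.0000).
Jacobian J = [[2·s·t - 6·s + 2, s^2 + 8·t], [10·s·t + t, 5·s^2 + s]].
At the point, J = [[23.0000, 5.0000], [14.5000, 42.0000]] (det J = 893.5000).
Solving J·Δ = −F gives Δ = (1.6620, -0.1452).
Then the next iterate is (s, t)₁ = (-1.3380, -0.6452).

(-1.3380, -0.6452)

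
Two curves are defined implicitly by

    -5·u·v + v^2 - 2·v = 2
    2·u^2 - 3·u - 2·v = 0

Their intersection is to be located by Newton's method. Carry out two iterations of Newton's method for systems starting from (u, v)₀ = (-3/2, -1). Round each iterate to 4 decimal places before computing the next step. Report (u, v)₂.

(0.1361, -0.3882)

At (-3/2, -1): F = (-6.5000, 11.0000).
Jacobian J = [[-5·v, -5·u + 2·v - 2], [4·u - 3, -2]].
At the point, J = [[5.0000, 3.5000], [-9.0000, -2.0000]] (det J = 21.5000).
Solving J·Δ = −F gives Δ = (1.1860, 0.1628).
Then the next iterate is (u, v)₁ = (-0.3140, -0.8372).
Round to (-0.3140, -0.8372) and repeat: F = (-0.939100, 2.813592), J = [[4.1860, -2.1044], [-4.2560, -2.0000]].
Δ = (0.4501, 0.4490), so (u, v)₂ = (0.1361, -0.3882).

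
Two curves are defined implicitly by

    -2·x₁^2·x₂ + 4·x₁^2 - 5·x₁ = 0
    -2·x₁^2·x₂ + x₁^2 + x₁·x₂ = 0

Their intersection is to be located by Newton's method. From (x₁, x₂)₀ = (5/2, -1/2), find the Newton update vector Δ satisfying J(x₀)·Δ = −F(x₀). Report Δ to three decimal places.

(-0.577, 0.577)

At (5/2, -1/2): F = (18.750, 11.250).
Jacobian J = [[-4·x₁·x₂ + 8·x₁ - 5, -2·x₁^2], [-4·x₁·x₂ + 2·x₁ + x₂, -2·x₁^2 + x₁]].
At the point, J = [[20.000, -12.500], [9.500, -10.000]] (det J = -81.250).
Solving J·Δ = −F gives Δ = (-0.577, 0.577).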